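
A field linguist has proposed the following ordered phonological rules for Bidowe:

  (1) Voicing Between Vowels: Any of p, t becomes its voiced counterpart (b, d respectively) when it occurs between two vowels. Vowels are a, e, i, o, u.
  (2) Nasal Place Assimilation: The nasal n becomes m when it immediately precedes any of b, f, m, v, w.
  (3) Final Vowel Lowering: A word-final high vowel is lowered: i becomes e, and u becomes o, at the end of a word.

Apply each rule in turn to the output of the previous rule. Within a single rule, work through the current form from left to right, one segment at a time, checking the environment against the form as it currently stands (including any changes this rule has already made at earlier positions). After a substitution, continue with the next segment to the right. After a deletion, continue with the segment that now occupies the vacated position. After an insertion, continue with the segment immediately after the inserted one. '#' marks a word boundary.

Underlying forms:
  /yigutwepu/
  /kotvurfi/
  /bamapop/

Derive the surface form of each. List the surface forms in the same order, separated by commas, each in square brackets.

/yigutwepu/:
  (1) Voicing Between Vowels: [yigutwepu] → [yigutwebu]
  (2) Nasal Place Assimilation: no change — [yigutwebu]
  (3) Final Vowel Lowering: [yigutwebu] → [yigutwebo]
/kotvurfi/:
  (1) Voicing Between Vowels: no change — [kotvurfi]
  (2) Nasal Place Assimilation: no change — [kotvurfi]
  (3) Final Vowel Lowering: [kotvurfi] → [kotvurfe]
/bamapop/:
  (1) Voicing Between Vowels: [bamapop] → [bamabop]
  (2) Nasal Place Assimilation: no change — [bamabop]
  (3) Final Vowel Lowering: no change — [bamabop]

[yigutwebo], [kotvurfe], [bamabop]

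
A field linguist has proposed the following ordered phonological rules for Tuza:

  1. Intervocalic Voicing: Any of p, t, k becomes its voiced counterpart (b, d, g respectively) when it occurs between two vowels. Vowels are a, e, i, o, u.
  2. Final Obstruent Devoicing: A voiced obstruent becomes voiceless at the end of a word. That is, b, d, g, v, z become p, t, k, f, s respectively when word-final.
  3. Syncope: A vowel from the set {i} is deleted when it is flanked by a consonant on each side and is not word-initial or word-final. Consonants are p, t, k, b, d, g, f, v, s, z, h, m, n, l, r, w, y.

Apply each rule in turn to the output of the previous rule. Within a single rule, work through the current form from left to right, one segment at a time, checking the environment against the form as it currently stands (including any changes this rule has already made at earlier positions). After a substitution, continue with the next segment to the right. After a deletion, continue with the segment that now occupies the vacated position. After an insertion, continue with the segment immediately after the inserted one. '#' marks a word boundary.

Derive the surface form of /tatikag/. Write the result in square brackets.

1 Intervocalic Voicing: [tatikag] → [tadigag]
2 Final Obstruent Devoicing: [tadigag] → [tadigak]
3 Syncope: [tadigak] → [tadgak]

[tadgak]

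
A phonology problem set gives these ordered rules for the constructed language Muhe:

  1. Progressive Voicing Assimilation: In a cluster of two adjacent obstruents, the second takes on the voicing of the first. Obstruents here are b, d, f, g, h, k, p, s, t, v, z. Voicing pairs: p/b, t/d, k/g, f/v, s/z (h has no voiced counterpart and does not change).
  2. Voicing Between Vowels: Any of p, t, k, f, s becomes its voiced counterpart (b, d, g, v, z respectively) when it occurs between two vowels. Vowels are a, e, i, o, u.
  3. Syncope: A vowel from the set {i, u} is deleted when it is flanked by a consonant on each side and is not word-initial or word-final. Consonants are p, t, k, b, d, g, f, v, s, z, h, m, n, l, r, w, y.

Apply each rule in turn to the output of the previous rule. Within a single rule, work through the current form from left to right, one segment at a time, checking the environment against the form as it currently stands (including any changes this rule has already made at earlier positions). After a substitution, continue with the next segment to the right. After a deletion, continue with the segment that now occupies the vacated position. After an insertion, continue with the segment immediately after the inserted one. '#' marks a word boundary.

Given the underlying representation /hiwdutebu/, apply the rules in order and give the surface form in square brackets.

1 Progressive Voicing Assimilation: no change — [hiwdutebu]
2 Voicing Between Vowels: [hiwdutebu] → [hiwdudebu]
3 Syncope: [hiwdudebu] → [hwddebu]

[hwddebu]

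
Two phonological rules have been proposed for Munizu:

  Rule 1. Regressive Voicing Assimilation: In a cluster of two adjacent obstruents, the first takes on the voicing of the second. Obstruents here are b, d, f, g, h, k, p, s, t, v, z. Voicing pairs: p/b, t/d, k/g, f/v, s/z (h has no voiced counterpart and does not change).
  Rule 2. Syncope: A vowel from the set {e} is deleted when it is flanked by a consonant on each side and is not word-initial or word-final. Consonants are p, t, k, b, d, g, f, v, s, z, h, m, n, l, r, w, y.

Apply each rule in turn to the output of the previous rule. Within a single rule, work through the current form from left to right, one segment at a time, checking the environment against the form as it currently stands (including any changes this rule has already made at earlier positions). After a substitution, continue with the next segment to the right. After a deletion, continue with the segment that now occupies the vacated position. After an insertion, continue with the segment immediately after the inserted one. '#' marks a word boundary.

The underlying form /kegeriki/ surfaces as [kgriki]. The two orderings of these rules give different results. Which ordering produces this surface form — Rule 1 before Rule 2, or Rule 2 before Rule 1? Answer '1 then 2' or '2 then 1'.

1 then 2

Order 1 then 2:
  1 Regressive Voicing Assimilation: no change — [kegeriki]
  2 Syncope: [kegeriki] → [kgriki]
  result: [kgriki]
Order 2 then 1:
  2 Syncope: [kegeriki] → [kgriki]
  1 Regressive Voicing Assimilation: [kgriki] → [ggriki]
  result: [ggriki]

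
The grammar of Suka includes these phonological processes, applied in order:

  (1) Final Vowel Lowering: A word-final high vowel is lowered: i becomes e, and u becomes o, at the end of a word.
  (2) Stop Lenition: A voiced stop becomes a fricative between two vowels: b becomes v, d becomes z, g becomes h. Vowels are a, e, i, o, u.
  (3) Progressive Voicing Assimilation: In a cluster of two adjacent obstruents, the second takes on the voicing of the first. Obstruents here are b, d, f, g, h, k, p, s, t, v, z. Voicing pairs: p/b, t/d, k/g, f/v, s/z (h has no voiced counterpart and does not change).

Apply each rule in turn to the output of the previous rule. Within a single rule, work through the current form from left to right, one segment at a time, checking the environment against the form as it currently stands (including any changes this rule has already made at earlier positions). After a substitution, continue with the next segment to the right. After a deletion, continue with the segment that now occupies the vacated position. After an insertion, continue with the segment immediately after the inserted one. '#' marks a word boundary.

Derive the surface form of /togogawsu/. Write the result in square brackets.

(1) Final Vowel Lowering: [togogawsu] → [togogawso]
(2) Stop Lenition: [togogawso] → [tohohawso]
(3) Progressive Voicing Assimilation: no change — [tohohawso]

[tohohawso]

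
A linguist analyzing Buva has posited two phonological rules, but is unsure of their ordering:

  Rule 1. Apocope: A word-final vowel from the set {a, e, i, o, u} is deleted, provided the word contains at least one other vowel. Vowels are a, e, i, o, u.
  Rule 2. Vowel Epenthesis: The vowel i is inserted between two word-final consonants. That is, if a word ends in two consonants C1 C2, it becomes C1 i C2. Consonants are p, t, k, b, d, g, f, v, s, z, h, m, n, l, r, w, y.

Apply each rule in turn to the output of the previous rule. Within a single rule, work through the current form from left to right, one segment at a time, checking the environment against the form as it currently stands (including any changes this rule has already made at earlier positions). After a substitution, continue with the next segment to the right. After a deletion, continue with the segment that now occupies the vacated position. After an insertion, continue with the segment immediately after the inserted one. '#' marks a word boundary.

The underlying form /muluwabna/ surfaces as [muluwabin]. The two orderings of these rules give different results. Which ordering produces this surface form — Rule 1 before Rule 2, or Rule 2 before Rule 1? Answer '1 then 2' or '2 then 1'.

Order 1 then 2:
  1 Apocope: [muluwabna] → [muluwabn]
  2 Vowel Epenthesis: [muluwabn] → [muluwabin]
  result: [muluwabin]
Order 2 then 1:
  2 Vowel Epenthesis: no change — [muluwabna]
  1 Apocope: [muluwabna] → [muluwabn]
  result: [muluwabn]

1 then 2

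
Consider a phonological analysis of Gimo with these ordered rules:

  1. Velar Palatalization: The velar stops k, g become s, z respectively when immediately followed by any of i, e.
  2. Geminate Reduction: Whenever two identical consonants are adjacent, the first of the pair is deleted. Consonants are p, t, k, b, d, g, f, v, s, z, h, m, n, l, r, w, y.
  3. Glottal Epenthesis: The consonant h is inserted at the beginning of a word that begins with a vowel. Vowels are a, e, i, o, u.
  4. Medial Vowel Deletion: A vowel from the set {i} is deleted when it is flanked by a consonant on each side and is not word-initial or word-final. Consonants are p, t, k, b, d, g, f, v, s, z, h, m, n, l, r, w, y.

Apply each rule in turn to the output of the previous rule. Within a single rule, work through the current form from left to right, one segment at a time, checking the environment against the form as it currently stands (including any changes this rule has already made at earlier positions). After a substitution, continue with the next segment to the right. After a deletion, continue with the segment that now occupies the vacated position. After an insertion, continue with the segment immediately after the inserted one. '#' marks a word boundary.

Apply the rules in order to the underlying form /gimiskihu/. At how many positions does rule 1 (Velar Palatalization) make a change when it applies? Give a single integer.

2

1 Velar Palatalization: [gimiskihu] → [zimissihu]
2 Geminate Reduction: [zimissihu] → [zimisihu]
3 Glottal Epenthesis: no change — [zimisihu]
4 Medial Vowel Deletion: [zimisihu] → [zmshu]
Rule 1 changed 2 position(s).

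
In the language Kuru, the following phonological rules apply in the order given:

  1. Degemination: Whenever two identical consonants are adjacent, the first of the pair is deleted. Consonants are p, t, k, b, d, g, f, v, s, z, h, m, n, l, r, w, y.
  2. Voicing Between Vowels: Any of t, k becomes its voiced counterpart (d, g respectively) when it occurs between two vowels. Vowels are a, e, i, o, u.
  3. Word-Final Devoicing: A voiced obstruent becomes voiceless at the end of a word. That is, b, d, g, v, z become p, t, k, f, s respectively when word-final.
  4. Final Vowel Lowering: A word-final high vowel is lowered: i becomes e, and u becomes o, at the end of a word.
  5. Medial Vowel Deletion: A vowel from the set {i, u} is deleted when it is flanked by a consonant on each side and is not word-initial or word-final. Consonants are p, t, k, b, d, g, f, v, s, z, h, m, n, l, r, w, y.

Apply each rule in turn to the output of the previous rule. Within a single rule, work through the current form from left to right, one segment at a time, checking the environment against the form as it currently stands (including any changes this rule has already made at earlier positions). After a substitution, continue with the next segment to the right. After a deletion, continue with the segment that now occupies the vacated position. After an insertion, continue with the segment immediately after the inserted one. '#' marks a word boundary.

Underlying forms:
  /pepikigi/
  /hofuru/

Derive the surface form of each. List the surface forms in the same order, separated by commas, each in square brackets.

[pepgge], [hofro]

/pepikigi/:
  1 Degemination: no change — [pepikigi]
  2 Voicing Between Vowels: [pepikigi] → [pepigigi]
  3 Word-Final Devoicing: no change — [pepigigi]
  4 Final Vowel Lowering: [pepigigi] → [pepigige]
  5 Medial Vowel Deletion: [pepigige] → [pepgge]
/hofuru/:
  1 Degemination: no change — [hofuru]
  2 Voicing Between Vowels: no change — [hofuru]
  3 Word-Final Devoicing: no change — [hofuru]
  4 Final Vowel Lowering: [hofuru] → [hofuro]
  5 Medial Vowel Deletion: [hofuro] → [hofro]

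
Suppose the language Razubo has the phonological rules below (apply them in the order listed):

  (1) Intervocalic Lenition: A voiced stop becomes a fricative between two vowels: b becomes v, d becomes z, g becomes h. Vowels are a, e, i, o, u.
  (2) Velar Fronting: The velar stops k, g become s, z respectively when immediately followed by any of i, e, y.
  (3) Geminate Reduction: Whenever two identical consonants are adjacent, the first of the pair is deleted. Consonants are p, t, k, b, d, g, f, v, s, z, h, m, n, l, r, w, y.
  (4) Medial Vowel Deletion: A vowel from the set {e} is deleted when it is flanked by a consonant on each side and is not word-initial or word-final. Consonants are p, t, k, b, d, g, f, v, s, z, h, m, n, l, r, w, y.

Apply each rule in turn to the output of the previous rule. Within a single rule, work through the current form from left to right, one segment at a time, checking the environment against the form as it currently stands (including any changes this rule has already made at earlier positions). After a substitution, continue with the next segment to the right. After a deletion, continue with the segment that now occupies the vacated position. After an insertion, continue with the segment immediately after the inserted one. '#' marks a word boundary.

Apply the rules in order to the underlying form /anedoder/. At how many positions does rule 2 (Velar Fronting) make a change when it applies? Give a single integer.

0

(1) Intervocalic Lenition: [anedoder] → [anezozer]
(2) Velar Fronting: no change — [anezozer]
(3) Geminate Reduction: no change — [anezozer]
(4) Medial Vowel Deletion: [anezozer] → [anzozr]
Rule 2 changed 0 position(s).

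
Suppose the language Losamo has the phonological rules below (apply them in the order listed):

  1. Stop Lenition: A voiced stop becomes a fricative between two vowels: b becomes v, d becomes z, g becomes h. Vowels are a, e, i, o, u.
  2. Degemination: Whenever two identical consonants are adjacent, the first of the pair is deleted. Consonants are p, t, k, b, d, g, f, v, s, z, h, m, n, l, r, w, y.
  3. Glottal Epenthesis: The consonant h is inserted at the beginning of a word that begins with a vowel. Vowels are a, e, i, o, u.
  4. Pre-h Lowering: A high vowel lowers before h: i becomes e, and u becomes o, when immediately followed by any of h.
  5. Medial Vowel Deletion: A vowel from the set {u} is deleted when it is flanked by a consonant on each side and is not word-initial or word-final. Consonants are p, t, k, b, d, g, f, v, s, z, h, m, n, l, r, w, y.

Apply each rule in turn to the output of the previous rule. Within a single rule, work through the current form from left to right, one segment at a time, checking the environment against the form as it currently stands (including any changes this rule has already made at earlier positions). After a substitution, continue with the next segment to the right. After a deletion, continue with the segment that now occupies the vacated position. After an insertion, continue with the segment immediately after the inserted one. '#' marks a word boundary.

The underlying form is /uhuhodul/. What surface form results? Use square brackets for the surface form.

[hohohozl]

1 Stop Lenition: [uhuhodul] → [uhuhozul]
2 Degemination: no change — [uhuhozul]
3 Glottal Epenthesis: [uhuhozul] → [huhuhozul]
4 Pre-h Lowering: [huhuhozul] → [hohohozul]
5 Medial Vowel Deletion: [hohohozul] → [hohohozl]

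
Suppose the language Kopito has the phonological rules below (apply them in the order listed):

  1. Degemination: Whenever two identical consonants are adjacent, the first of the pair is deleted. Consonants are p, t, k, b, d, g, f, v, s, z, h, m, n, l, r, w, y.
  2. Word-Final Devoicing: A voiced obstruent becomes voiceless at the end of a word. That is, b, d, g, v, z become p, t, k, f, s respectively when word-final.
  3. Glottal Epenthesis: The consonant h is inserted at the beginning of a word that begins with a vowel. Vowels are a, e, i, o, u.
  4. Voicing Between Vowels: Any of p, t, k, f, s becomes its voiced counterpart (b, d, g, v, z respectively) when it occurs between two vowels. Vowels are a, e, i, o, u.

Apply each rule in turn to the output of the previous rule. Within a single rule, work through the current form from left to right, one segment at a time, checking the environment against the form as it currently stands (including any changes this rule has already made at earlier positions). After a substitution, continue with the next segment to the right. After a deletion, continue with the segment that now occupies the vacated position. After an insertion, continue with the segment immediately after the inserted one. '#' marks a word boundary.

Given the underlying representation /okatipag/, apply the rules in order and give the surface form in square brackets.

1 Degemination: no change — [okatipag]
2 Word-Final Devoicing: [okatipag] → [okatipak]
3 Glottal Epenthesis: [okatipak] → [hokatipak]
4 Voicing Between Vowels: [hokatipak] → [hogadibak]

[hogadibak]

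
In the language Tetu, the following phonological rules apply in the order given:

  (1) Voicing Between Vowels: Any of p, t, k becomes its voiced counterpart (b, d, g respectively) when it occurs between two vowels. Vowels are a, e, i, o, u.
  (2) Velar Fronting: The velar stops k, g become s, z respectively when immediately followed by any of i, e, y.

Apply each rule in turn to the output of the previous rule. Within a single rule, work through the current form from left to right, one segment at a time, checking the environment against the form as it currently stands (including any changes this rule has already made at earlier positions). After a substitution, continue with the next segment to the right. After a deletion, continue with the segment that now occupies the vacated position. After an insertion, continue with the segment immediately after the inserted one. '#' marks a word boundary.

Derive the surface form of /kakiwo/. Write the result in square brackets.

[kaziwo]

(1) Voicing Between Vowels: [kakiwo] → [kagiwo]
(2) Velar Fronting: [kagiwo] → [kaziwo]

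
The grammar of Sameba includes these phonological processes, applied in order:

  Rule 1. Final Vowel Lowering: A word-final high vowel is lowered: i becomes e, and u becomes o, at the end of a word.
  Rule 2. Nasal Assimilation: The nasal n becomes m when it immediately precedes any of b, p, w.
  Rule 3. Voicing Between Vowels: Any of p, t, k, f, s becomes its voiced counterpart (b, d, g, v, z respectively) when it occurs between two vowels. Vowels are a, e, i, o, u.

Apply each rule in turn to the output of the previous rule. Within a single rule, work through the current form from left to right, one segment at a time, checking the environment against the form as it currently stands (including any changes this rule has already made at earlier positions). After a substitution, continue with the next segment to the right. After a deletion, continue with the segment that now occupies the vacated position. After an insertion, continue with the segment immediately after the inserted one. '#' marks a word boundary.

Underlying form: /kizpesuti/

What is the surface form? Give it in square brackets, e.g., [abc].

Rule 1 Final Vowel Lowering: [kizpesuti] → [kizpesute]
Rule 2 Nasal Assimilation: no change — [kizpesute]
Rule 3 Voicing Between Vowels: [kizpesute] → [kizpezude]

[kizpezude]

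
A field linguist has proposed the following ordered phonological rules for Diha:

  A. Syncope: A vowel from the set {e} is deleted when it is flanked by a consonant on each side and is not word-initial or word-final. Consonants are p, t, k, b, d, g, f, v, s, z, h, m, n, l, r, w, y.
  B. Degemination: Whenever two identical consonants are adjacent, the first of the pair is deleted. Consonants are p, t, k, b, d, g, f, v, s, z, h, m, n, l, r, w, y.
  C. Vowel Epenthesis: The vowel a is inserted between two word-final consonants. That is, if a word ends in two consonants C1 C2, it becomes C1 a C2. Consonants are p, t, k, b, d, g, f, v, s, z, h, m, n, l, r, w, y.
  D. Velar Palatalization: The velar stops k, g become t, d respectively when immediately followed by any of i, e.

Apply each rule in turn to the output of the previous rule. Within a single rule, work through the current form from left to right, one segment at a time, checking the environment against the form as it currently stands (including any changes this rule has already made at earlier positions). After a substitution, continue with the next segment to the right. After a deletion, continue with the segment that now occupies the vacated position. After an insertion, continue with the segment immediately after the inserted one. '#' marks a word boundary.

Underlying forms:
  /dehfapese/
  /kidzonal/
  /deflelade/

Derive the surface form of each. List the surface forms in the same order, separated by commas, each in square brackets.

/dehfapese/:
  A Syncope: [dehfapese] → [dhfapse]
  B Degemination: no change — [dhfapse]
  C Vowel Epenthesis: no change — [dhfapse]
  D Velar Palatalization: no change — [dhfapse]
/kidzonal/:
  A Syncope: no change — [kidzonal]
  B Degemination: no change — [kidzonal]
  C Vowel Epenthesis: no change — [kidzonal]
  D Velar Palatalization: [kidzonal] → [tidzonal]
/deflelade/:
  A Syncope: [deflelade] → [dfllade]
  B Degemination: [dfllade] → [dflade]
  C Vowel Epenthesis: no change — [dflade]
  D Velar Palatalization: no change — [dflade]

[dhfapse], [tidzonal], [dflade]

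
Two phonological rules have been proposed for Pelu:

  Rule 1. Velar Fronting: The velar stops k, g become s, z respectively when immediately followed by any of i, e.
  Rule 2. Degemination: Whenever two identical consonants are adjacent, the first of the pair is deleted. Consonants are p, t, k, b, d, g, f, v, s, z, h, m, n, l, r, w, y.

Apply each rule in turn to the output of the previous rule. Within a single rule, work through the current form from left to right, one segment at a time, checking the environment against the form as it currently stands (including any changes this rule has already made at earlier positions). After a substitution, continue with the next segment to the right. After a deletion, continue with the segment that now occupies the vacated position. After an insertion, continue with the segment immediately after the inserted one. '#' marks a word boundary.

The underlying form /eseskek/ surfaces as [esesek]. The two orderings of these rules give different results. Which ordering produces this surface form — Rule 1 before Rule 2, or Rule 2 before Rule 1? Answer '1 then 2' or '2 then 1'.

Order 1 then 2:
  1 Velar Fronting: [eseskek] → [esessek]
  2 Degemination: [esessek] → [esesek]
  result: [esesek]
Order 2 then 1:
  2 Degemination: no change — [eseskek]
  1 Velar Fronting: [eseskek] → [esessek]
  result: [esessek]

1 then 2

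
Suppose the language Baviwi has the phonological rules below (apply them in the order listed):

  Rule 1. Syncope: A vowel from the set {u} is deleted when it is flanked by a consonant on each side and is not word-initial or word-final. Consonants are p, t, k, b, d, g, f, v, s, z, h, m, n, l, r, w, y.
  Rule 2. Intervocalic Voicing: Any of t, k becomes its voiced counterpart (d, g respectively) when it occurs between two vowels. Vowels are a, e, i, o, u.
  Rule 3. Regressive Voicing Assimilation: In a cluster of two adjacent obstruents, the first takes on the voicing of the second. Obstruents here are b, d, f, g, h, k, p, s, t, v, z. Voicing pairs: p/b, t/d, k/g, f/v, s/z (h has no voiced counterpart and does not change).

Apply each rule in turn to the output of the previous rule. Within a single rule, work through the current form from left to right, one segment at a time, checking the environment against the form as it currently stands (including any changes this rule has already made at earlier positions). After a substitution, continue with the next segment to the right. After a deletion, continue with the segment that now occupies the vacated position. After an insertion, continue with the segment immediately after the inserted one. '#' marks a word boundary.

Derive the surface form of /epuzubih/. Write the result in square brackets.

Rule 1 Syncope: [epuzubih] → [epzbih]
Rule 2 Intervocalic Voicing: no change — [epzbih]
Rule 3 Regressive Voicing Assimilation: [epzbih] → [ebzbih]

[ebzbih]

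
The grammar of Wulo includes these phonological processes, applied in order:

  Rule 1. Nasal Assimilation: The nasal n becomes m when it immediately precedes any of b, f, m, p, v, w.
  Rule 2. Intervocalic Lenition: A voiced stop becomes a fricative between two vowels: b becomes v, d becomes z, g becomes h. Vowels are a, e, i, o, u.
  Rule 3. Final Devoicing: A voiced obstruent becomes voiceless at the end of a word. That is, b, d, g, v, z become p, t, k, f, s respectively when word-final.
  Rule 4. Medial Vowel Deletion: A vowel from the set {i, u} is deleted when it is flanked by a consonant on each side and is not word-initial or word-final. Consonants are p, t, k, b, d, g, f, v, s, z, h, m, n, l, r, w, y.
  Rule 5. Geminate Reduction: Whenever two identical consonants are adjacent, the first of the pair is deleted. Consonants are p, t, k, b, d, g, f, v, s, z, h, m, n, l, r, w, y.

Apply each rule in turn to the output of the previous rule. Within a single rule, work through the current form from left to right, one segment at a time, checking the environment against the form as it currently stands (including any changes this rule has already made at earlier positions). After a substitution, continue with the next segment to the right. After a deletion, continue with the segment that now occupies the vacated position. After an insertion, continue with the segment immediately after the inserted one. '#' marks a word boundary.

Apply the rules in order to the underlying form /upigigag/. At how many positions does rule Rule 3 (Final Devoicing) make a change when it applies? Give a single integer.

1

Rule 1 Nasal Assimilation: no change — [upigigag]
Rule 2 Intervocalic Lenition: [upigigag] → [upihihag]
Rule 3 Final Devoicing: [upihihag] → [upihihak]
Rule 4 Medial Vowel Deletion: [upihihak] → [uphhak]
Rule 5 Geminate Reduction: [uphhak] → [uphak]
Rule Rule 3 changed 1 position(s).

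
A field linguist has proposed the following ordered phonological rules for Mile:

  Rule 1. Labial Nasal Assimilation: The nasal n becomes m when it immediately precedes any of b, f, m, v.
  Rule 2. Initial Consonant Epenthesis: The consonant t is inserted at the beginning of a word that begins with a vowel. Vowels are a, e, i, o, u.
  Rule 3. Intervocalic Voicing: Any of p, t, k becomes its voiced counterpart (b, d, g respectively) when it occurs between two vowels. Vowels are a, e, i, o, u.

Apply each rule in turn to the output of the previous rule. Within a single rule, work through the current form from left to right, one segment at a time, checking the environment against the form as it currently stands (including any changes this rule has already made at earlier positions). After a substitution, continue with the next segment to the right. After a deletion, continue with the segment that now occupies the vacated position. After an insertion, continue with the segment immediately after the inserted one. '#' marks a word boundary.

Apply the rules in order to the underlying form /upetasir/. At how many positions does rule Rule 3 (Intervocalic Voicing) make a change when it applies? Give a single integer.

2

Rule 1 Labial Nasal Assimilation: no change — [upetasir]
Rule 2 Initial Consonant Epenthesis: [upetasir] → [tupetasir]
Rule 3 Intervocalic Voicing: [tupetasir] → [tubedasir]
Rule Rule 3 changed 2 position(s).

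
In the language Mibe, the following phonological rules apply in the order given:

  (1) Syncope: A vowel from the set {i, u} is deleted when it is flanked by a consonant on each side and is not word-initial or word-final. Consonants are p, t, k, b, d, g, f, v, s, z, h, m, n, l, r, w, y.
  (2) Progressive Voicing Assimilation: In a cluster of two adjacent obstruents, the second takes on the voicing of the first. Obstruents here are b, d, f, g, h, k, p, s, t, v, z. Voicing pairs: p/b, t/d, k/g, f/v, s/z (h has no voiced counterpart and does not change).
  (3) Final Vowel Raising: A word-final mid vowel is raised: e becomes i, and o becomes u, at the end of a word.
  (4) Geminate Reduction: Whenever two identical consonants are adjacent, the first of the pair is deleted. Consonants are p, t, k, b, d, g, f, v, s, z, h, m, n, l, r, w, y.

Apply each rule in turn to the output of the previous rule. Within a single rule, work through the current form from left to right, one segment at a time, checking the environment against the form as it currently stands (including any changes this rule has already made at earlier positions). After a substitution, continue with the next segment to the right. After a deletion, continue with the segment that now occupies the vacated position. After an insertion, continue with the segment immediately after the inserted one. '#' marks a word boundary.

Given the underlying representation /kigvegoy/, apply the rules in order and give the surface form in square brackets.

(1) Syncope: [kigvegoy] → [kgvegoy]
(2) Progressive Voicing Assimilation: [kgvegoy] → [kkfegoy]
(3) Final Vowel Raising: no change — [kkfegoy]
(4) Geminate Reduction: [kkfegoy] → [kfegoy]

[kfegoy]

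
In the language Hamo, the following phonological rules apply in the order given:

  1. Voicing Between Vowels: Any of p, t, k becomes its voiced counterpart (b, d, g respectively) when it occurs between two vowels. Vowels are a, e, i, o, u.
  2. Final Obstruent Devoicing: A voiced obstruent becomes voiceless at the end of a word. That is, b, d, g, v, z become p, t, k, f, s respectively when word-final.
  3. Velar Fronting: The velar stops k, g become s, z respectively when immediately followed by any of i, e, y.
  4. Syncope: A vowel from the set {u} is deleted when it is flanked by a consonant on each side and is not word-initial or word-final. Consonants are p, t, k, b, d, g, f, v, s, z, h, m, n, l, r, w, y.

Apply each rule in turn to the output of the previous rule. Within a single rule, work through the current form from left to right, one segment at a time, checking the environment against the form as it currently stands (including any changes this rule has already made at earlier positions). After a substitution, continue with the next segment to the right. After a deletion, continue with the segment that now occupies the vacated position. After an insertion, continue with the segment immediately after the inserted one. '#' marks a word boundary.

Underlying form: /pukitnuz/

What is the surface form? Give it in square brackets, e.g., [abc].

1 Voicing Between Vowels: [pukitnuz] → [pugitnuz]
2 Final Obstruent Devoicing: [pugitnuz] → [pugitnus]
3 Velar Fronting: [pugitnus] → [puzitnus]
4 Syncope: [puzitnus] → [pzitns]

[pzitns]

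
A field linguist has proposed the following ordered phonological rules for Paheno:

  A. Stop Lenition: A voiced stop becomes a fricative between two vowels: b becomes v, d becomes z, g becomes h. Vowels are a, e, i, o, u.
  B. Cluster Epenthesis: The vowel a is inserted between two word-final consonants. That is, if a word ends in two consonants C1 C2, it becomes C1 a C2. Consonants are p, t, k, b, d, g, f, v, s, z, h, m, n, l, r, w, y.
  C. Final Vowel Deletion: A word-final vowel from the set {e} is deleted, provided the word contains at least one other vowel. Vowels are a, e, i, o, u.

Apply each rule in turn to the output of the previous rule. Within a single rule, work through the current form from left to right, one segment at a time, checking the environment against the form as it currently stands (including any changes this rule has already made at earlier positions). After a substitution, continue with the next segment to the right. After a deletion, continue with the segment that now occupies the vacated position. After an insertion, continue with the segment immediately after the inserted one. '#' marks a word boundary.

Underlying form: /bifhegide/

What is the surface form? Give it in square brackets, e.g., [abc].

[bifhehiz]

A Stop Lenition: [bifhegide] → [bifhehize]
B Cluster Epenthesis: no change — [bifhehize]
C Final Vowel Deletion: [bifhehize] → [bifhehiz]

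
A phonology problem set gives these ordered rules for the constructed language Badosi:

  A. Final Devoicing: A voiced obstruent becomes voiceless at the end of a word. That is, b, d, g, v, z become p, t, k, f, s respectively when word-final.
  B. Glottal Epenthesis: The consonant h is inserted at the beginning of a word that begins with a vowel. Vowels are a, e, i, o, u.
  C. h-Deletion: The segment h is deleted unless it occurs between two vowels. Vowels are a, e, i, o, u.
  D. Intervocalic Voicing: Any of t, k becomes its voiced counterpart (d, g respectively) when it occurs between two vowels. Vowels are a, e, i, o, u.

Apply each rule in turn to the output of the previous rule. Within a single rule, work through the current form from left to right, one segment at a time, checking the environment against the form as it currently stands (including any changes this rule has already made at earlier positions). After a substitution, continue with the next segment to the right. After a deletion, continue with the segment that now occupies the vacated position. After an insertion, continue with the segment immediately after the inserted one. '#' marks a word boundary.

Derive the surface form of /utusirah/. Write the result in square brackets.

A Final Devoicing: no change — [utusirah]
B Glottal Epenthesis: [utusirah] → [hutusirah]
C h-Deletion: [hutusirah] → [utusira]
D Intervocalic Voicing: [utusira] → [udusira]

[udusira]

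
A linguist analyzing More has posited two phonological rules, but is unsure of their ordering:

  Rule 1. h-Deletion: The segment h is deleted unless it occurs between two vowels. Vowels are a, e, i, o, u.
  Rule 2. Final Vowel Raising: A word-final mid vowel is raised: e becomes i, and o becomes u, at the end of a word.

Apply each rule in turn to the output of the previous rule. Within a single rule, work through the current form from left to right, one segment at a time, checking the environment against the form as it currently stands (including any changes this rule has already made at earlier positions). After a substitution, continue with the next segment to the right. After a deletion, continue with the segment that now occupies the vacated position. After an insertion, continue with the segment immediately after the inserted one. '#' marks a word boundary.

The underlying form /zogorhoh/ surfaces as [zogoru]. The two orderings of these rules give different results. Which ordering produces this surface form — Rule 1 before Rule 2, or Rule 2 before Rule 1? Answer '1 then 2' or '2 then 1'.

1 then 2

Order 1 then 2:
  1 h-Deletion: [zogorhoh] → [zogoro]
  2 Final Vowel Raising: [zogoro] → [zogoru]
  result: [zogoru]
Order 2 then 1:
  2 Final Vowel Raising: no change — [zogorhoh]
  1 h-Deletion: [zogorhoh] → [zogoro]
  result: [zogoro]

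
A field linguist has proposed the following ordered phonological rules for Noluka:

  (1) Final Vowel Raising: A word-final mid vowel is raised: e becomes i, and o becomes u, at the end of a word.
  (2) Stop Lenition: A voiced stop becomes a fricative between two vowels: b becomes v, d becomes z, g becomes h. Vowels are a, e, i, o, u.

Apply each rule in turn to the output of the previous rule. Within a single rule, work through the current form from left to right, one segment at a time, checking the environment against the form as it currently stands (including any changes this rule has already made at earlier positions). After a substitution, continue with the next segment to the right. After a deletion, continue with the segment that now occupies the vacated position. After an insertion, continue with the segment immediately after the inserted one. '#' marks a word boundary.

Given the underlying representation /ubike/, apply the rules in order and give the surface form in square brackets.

(1) Final Vowel Raising: [ubike] → [ubiki]
(2) Stop Lenition: [ubiki] → [uviki]

[uviki]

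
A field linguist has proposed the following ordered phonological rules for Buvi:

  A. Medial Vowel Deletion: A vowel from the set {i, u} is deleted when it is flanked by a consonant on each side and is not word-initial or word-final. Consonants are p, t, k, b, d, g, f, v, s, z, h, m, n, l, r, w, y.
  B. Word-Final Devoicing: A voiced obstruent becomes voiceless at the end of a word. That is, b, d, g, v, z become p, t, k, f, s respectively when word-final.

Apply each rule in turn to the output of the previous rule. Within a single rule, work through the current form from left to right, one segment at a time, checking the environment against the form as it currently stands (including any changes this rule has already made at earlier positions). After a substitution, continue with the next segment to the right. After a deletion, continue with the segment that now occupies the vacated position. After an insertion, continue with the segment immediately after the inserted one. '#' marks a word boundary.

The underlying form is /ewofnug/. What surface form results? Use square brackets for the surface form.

[ewofnk]

A Medial Vowel Deletion: [ewofnug] → [ewofng]
B Word-Final Devoicing: [ewofng] → [ewofnk]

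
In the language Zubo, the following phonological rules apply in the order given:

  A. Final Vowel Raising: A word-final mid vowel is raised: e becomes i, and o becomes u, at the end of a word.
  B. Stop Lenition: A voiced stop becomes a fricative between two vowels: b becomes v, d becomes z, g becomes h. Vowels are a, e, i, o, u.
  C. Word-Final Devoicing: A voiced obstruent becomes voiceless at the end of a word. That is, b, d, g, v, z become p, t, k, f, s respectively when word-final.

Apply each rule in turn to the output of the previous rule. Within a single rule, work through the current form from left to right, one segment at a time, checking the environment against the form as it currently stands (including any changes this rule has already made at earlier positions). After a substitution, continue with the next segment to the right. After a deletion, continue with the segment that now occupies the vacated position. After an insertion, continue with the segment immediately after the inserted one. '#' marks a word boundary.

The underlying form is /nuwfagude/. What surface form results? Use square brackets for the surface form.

[nuwfahuzi]

A Final Vowel Raising: [nuwfagude] → [nuwfagudi]
B Stop Lenition: [nuwfagudi] → [nuwfahuzi]
C Word-Final Devoicing: no change — [nuwfahuzi]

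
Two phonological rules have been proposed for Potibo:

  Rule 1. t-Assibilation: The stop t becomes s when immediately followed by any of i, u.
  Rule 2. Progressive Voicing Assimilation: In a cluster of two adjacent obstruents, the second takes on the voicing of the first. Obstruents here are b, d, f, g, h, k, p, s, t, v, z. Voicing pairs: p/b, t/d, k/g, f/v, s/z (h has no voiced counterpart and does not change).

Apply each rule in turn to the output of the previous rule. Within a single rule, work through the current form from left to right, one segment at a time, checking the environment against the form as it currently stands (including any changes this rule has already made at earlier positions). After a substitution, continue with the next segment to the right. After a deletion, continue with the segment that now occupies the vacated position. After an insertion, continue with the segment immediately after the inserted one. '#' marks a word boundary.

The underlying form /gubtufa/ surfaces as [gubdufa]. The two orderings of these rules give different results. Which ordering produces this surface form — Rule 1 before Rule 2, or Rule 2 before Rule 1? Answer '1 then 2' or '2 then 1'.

Order 1 then 2:
  1 t-Assibilation: [gubtufa] → [gubsufa]
  2 Progressive Voicing Assimilation: [gubsufa] → [gubzufa]
  result: [gubzufa]
Order 2 then 1:
  2 Progressive Voicing Assimilation: [gubtufa] → [gubdufa]
  1 t-Assibilation: no change — [gubdufa]
  result: [gubdufa]

2 then 1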